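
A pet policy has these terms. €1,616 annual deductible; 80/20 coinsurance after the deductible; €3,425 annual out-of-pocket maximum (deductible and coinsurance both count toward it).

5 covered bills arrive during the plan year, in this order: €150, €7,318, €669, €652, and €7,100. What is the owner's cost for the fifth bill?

€374.40

Claim 1 (€150): fully absorbed by the deductible. Cost to owner: €150. OOP to date €150.
Claim 2 (€7,318): €1,466 to deductible, leaving €5,852; owner's 20% is €1,170.40. Owner owes €2,636.40 (running OOP €2,786.40).
Claim 3 (€669): 20% coinsurance on €669 = €133.80. Cost to owner: €133.80. OOP to date €2,920.20.
Claim 4 (€652): deductible met; 20% of €652 = €130.40. Owner owes €130.40 (running OOP €3,050.60).
Claim 5 (€7,100): deductible met; 20% of €7,100 = €1,420. OOP would hit €4,470.60 > €3,425, so the cap limits the owner to €3,425 − €3,050.60 = €374.40.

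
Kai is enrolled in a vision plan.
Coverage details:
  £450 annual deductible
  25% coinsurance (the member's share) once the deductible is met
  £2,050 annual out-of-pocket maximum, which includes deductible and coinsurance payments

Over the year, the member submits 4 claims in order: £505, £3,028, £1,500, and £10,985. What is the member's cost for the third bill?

£375

Bill 1, £505: deductible takes £450, £55 remains; member's 25% is £13.75. Member owes £463.75 (running OOP £463.75).
Bill 2, £3,028: deductible already satisfied, so member's share is 25% × £3,028 = £757. Member owes £757 (running OOP £1,220.75).
Bill 3, £1,500: deductible already satisfied, so member's share is 25% × £1,500 = £375. Cost to member: £375. OOP to date £1,595.75.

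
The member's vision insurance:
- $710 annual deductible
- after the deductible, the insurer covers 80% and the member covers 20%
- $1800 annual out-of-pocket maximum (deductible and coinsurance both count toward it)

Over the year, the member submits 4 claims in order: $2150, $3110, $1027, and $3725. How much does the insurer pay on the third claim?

Claim 1 ($2150): $710 to deductible, leaving $1440; member's 20% is $288. Member owes $998 (running OOP $998). Plan pays $2150 − $998 = $1152.
Claim 2 ($3110): 20% coinsurance on $3110 = $622. Cost to member: $622. OOP to date $1620. Insurer: $3110 − $622 = $2488.
Claim 3 ($1027): deductible met; 20% of $1027 = $205.40. That would push OOP to $1825.40, over the $1800 cap, so member pays $1800 − $1620 = $180. Insurer: $1027 − $180 = $847.

$847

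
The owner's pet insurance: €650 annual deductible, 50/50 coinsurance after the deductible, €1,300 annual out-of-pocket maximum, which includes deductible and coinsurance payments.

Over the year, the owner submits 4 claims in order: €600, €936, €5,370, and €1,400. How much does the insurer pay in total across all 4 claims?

€7,006

#1 (€600): fully absorbed by the deductible. Cost to owner: €600. OOP to date €600. Plan pays €600 − €600 = €0.
#2 (€936): €50 finishes the deductible; €886 goes to coinsurance; owner's 50% is €443. Cost to owner: €493. OOP to date €1,093. Insurer: €936 − €493 = €443.
#3 (€5,370): 50% coinsurance on €5,370 = €2,685. OOP would hit €3,778 > €1,300, so the cap limits the owner to €1,300 − €1,093 = €207. Insurer: €5,370 − €207 = €5,163.
#4 (€1,400): deductible met; 50% of €1,400 = €700. Adding that to €1,300 gives €2,000, past the €1,300 cap; owner pays only €1,300 − €1,300 = €0. Insurer: €1,400 − €0 = €1,400.
Insurer total: €0 + €443 + €5,163 + €1,400 = €7,006.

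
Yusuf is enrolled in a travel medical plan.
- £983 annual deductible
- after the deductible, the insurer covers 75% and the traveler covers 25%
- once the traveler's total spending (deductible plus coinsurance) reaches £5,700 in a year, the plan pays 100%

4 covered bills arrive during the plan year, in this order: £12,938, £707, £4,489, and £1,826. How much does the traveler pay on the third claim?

£1,122.25

#1 (£12,938): £983 finishes the deductible; £11,955 goes to coinsurance; coinsurance £11,955 × 25% = £2,988.75. Cost to traveler: £3,971.75. OOP to date £3,971.75.
#2 (£707): deductible met; 25% of £707 = £176.75. Traveler pays £176.75; OOP now £4,148.50.
#3 (£4,489): deductible already satisfied, so traveler's share is 25% × £4,489 = £1,122.25. Traveler pays £1,122.25; OOP now £5,270.75.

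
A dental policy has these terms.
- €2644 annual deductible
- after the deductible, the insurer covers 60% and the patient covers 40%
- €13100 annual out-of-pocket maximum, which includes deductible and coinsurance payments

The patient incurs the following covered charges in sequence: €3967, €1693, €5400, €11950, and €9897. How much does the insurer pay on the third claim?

€3240

Claim 1 — €3967: €2644 to deductible, leaving €1323; coinsurance €1323 × 40% = €529.20. Patient pays €3173.20; OOP now €3173.20. Plan pays €3967 − €3173.20 = €793.80.
Claim 2 — €1693: deductible already satisfied, so patient's share is 40% × €1693 = €677.20. Patient pays €677.20; OOP now €3850.40. Insurer: €1693 − €677.20 = €1015.80.
Claim 3 — €5400: deductible met; 40% of €5400 = €2160. Patient pays €2160; OOP now €6010.40. Insurer: €5400 − €2160 = €3240.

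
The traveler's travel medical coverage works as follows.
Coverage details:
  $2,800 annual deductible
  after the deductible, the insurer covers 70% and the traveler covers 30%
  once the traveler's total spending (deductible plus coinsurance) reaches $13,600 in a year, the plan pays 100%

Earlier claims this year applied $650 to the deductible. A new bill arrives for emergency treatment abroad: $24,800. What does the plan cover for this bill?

$15,855

$650 of the $2,800 deductible is already met, leaving $2,150.
After the $2,150 deductible portion, $24,800 − $2,150 = $22,650 is subject to coinsurance.
Traveler's 30% share of $22,650 is $6,795.
Traveler responsibility before any cap: $2,150 + $6,795 = $8,945.
Total out-of-pocket so far would be $650 + $8,945 = $9,595, below the $13,600 cap — no reduction.
The insurer covers the remainder: $24,800 − $8,945 = $15,855.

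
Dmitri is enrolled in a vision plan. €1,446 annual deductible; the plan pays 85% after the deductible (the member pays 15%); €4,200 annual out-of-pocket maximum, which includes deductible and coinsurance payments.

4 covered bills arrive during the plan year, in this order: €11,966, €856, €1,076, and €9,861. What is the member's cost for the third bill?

Claim 1 — €11,966: deductible takes €1,446, €10,520 remains; 15% of €10,520 = €1,578. Cost to member: €3,024. OOP to date €3,024.
Claim 2 — €856: deductible met; 15% of €856 = €128.40. Member owes €128.40 (running OOP €3,152.40).
Claim 3 — €1,076: deductible already satisfied, so member's share is 15% × €1,076 = €161.40. Member owes €161.40 (running OOP €3,313.80).

€161.40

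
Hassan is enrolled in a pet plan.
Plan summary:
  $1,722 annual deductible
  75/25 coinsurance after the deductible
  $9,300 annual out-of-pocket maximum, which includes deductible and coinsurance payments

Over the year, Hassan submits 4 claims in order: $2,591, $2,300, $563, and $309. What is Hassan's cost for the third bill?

Bill 1, $2,591: $1,722 to deductible, leaving $869; 25% of $869 = $217.25. Owner pays $1,939.25; OOP now $1,939.25.
Bill 2, $2,300: deductible already satisfied, so owner's share is 25% × $2,300 = $575. Owner pays $575; OOP now $2,514.25.
Bill 3, $563: 25% coinsurance on $563 = $140.75. Cost to owner: $140.75. OOP to date $2,655.

$140.75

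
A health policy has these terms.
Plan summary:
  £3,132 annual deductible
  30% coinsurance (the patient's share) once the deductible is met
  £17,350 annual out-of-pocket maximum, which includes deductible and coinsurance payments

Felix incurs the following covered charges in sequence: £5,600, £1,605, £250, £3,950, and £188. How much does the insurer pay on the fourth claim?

Claim 1 (£5,600): £3,132 finishes the deductible; £2,468 goes to coinsurance; coinsurance £2,468 × 30% = £740.40. Patient owes £3,872.40 (running OOP £3,872.40). Plan pays £5,600 − £3,872.40 = £1,727.60.
Claim 2 (£1,605): 30% coinsurance on £1,605 = £481.50. Patient owes £481.50 (running OOP £4,353.90). Plan pays £1,605 − £481.50 = £1,123.50.
Claim 3 (£250): deductible met; 30% of £250 = £75. Cost to patient: £75. OOP to date £4,428.90. Plan pays £250 − £75 = £175.
Claim 4 (£3,950): 30% coinsurance on £3,950 = £1,185. Cost to patient: £1,185. OOP to date £5,613.90. Plan pays £3,950 − £1,185 = £2,765.

£2,765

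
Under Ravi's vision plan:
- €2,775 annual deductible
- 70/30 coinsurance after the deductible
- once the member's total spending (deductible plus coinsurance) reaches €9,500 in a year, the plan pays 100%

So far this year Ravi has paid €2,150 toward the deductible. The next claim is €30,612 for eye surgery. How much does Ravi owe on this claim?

Remaining deductible: €2,775 − €2,150 = €625.
The remaining €29,987 (= €30,612 − €625) moves to coinsurance.
30% of €29,987 = €8,996.10 falls to the member.
Member responsibility before any cap: €625 + €8,996.10 = €9,621.10.
That would bring total out-of-pocket to €11,771.10, past the €9,500 cap. The member is capped at €9,500 − €2,150 = €7,350 on this claim.

€7,350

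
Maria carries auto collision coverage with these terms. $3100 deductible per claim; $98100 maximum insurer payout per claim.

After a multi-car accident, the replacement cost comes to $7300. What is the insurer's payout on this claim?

Subtract the deductible: $7300 − $3100 = $4200.
$4200 is within the $98100 limit, so the insurer pays $4200.

$4200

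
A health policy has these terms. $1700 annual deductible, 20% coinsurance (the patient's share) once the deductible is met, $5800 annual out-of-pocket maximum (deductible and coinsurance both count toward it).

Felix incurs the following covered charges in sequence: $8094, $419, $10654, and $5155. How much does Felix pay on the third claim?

$2130.80

Bill 1, $8094: $1700 to deductible, leaving $6394; patient's 20% is $1278.80. Patient owes $2978.80 (running OOP $2978.80).
Bill 2, $419: 20% coinsurance on $419 = $83.80. Cost to patient: $83.80. OOP to date $3062.60.
Bill 3, $10654: deductible already satisfied, so patient's share is 20% × $10654 = $2130.80. Cost to patient: $2130.80. OOP to date $5193.40.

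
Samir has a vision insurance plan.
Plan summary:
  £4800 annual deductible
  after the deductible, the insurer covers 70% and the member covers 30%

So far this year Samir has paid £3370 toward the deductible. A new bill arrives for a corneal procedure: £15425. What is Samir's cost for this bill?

£5628.50

Remaining deductible: £4800 − £3370 = £1430.
That leaves £15425 − £1430 = £13995 for coinsurance.
Member's 30% share of £13995 is £4198.50.
Member responsibility: £1430 + £4198.50 = £5628.50.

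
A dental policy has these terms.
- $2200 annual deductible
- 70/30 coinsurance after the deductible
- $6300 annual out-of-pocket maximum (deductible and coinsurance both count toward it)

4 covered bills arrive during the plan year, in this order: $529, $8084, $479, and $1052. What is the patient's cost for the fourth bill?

Claim 1 ($529): entire amount goes to the deductible. Cost to patient: $529. OOP to date $529.
Claim 2 ($8084): $1671 to deductible, leaving $6413; patient's 30% is $1923.90. Patient owes $3594.90 (running OOP $4123.90).
Claim 3 ($479): deductible already satisfied, so patient's share is 30% × $479 = $143.70. Patient pays $143.70; OOP now $4267.60.
Claim 4 ($1052): deductible already satisfied, so patient's share is 30% × $1052 = $315.60. Patient pays $315.60; OOP now $4583.20.

$315.60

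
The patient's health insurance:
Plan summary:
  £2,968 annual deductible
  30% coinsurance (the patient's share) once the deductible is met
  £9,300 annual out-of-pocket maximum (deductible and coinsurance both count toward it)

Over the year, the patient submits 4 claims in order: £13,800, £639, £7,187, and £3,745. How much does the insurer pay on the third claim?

£5,030.90

Claim 1 — £13,800: deductible takes £2,968, £10,832 remains; coinsurance £10,832 × 30% = £3,249.60. Cost to patient: £6,217.60. OOP to date £6,217.60. Insurer: £13,800 − £6,217.60 = £7,582.40.
Claim 2 — £639: 30% coinsurance on £639 = £191.70. Cost to patient: £191.70. OOP to date £6,409.30. Insurer: £639 − £191.70 = £447.30.
Claim 3 — £7,187: 30% coinsurance on £7,187 = £2,156.10. Cost to patient: £2,156.10. OOP to date £8,565.40. Insurer: £7,187 − £2,156.10 = £5,030.90.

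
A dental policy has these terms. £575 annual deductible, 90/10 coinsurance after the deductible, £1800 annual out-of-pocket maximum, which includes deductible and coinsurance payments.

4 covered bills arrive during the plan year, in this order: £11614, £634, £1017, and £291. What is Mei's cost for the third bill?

Claim 1 — £11614: £575 to deductible, leaving £11039; 10% of £11039 = £1103.90. Patient pays £1678.90; OOP now £1678.90.
Claim 2 — £634: deductible already satisfied, so patient's share is 10% × £634 = £63.40. Cost to patient: £63.40. OOP to date £1742.30.
Claim 3 — £1017: deductible met; 10% of £1017 = £101.70. OOP would hit £1844 > £1800, so the cap limits the patient to £1800 − £1742.30 = £57.70.

£57.70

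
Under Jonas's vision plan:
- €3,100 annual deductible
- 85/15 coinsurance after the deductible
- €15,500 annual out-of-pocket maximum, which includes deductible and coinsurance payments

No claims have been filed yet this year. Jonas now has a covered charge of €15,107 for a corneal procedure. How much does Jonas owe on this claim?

Nothing has been paid toward the €3,100 deductible, so the first €3,100 of this charge is applied there.
After the €3,100 deductible portion, €15,107 − €3,100 = €12,007 is subject to coinsurance.
15% of €12,007 = €1,801.05 falls to the member.
Member responsibility before any cap: €3,100 + €1,801.05 = €4,901.05.
Cumulative spending €0 + €4,901.05 = €4,901.05 stays under the €15,500 maximum.

€4,901.05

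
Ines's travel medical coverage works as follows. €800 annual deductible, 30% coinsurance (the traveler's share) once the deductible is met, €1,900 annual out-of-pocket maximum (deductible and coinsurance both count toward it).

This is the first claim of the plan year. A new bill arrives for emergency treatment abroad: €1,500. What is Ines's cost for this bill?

Nothing has been paid toward the €800 deductible, so the first €800 of this charge is applied there.
The remaining €700 (= €1,500 − €800) moves to coinsurance.
Traveler's 30% share of €700 is €210.
Traveler responsibility before any cap: €800 + €210 = €1,010.
Year-to-date out-of-pocket becomes €0 + €1,010 = €1,010, still under the €1,900 maximum, so no cap applies.

€1,010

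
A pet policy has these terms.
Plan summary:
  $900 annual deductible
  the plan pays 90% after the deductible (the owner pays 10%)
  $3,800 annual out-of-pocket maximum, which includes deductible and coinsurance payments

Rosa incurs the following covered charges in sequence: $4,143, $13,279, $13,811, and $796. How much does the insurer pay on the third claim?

$12,563.20

#1 ($4,143): deductible takes $900, $3,243 remains; 10% of $3,243 = $324.30. Cost to owner: $1,224.30. OOP to date $1,224.30. Plan pays $4,143 − $1,224.30 = $2,918.70.
#2 ($13,279): deductible met; 10% of $13,279 = $1,327.90. Owner owes $1,327.90 (running OOP $2,552.20). Plan pays $13,279 − $1,327.90 = $11,951.10.
#3 ($13,811): deductible met; 10% of $13,811 = $1,381.10. Adding that to $2,552.20 gives $3,933.30, past the $3,800 cap; owner pays only $3,800 − $2,552.20 = $1,247.80. Insurer: $13,811 − $1,247.80 = $12,563.20.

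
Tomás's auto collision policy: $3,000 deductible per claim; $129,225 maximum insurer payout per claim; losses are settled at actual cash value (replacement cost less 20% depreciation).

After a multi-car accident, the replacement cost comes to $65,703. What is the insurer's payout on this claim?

$49,562.40

Actual cash value after 20% depreciation: $65,703 × 80% = $52,562.40.
Subtract the deductible: $52,562.40 − $3,000 = $49,562.40.
$49,562.40 is within the $129,225 limit, so the insurer pays $49,562.40.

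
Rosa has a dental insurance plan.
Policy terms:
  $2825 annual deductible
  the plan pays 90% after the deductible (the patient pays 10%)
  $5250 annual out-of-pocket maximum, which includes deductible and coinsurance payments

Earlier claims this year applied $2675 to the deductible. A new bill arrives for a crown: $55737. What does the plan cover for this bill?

Deductible still to meet: $2825 − $2675 = $150.
The remaining $55587 (= $55737 − $150) moves to coinsurance.
Patient's 10% share of $55587 is $5558.70.
Patient responsibility before any cap: $150 + $5558.70 = $5708.70.
Year-to-date out-of-pocket would reach $2675 + $5708.70 = $8383.70, above the $5250 maximum, so the patient pays only $5250 − $2675 = $2575.
The plan picks up $55737 − $2575 = $53162.

$53162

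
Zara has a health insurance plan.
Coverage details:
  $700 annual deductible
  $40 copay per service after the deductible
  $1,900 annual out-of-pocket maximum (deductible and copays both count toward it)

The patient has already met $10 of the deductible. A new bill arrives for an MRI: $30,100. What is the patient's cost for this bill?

$730

Remaining deductible: $700 − $10 = $690.
The remaining $29,410 (= $30,100 − $690) moves to the copay.
Copay on this service: $40.
So the patient owes $690 + $40 = $730 before any cap.
Total out-of-pocket so far would be $10 + $730 = $740, below the $1,900 cap — no reduction.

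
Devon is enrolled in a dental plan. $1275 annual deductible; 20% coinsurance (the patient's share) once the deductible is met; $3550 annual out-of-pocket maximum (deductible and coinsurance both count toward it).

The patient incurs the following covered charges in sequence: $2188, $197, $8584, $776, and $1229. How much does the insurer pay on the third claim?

#1 ($2188): $1275 finishes the deductible; $913 goes to coinsurance; coinsurance $913 × 20% = $182.60. Patient pays $1457.60; OOP now $1457.60. Plan pays $2188 − $1457.60 = $730.40.
#2 ($197): deductible already satisfied, so patient's share is 20% × $197 = $39.40. Patient pays $39.40; OOP now $1497. Plan pays $197 − $39.40 = $157.60.
#3 ($8584): deductible met; 20% of $8584 = $1716.80. Patient owes $1716.80 (running OOP $3213.80). Plan pays $8584 − $1716.80 = $6867.20.

$6867.20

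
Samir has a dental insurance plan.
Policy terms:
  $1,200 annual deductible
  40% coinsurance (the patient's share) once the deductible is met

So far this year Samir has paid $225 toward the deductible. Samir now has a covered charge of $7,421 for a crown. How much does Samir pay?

$3,553.40

Remaining deductible: $1,200 − $225 = $975.
That leaves $7,421 − $975 = $6,446 for coinsurance.
Patient's 40% share of $6,446 is $2,578.40.
So the patient owes $975 + $2,578.40 = $3,553.40.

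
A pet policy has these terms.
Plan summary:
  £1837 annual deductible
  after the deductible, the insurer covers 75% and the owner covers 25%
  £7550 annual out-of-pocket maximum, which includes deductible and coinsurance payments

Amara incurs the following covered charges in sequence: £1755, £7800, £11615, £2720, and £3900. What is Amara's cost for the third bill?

Bill 1, £1755: fully absorbed by the deductible. Cost to owner: £1755. OOP to date £1755.
Bill 2, £7800: deductible takes £82, £7718 remains; coinsurance £7718 × 25% = £1929.50. Owner owes £2011.50 (running OOP £3766.50).
Bill 3, £11615: deductible already satisfied, so owner's share is 25% × £11615 = £2903.75. Owner pays £2903.75; OOP now £6670.25.

£2903.75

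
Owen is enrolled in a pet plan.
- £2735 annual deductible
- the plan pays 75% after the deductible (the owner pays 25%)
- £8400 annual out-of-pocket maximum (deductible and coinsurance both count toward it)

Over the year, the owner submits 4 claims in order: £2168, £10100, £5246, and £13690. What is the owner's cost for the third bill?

£1311.50

#1 (£2168): fully absorbed by the deductible. Owner owes £2168 (running OOP £2168).
#2 (£10100): deductible takes £567, £9533 remains; owner's 25% is £2383.25. Cost to owner: £2950.25. OOP to date £5118.25.
#3 (£5246): deductible already satisfied, so owner's share is 25% × £5246 = £1311.50. Owner pays £1311.50; OOP now £6429.75.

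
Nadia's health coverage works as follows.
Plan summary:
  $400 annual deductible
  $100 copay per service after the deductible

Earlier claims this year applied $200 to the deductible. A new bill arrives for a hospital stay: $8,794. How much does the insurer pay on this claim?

$8,494

Remaining deductible: $400 − $200 = $200.
That leaves $8,794 − $200 = $8,594 for the copay.
Copay on this service: $100.
Patient responsibility: $200 + $100 = $300.
The plan picks up $8,794 − $300 = $8,494.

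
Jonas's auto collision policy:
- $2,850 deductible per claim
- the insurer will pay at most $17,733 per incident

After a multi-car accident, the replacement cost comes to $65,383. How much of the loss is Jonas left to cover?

After the deductible, $65,383 − $2,850 = $62,533 remains.
The $17,733 per-incident cap binds; insurer pays $17,733.
The driver bears the rest of the original loss: $65,383 − $17,733 = $47,650.

$47,650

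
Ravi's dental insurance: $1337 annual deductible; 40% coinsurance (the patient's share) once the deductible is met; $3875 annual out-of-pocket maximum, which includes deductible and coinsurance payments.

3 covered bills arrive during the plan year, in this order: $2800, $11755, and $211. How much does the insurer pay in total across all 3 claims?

#1 ($2800): $1337 to deductible, leaving $1463; patient's 40% is $585.20. Cost to patient: $1922.20. OOP to date $1922.20. Plan pays $2800 − $1922.20 = $877.80.
#2 ($11755): deductible already satisfied, so patient's share is 40% × $11755 = $4702. That would push OOP to $6624.20, over the $3875 cap, so patient pays $3875 − $1922.20 = $1952.80. Plan pays $11755 − $1952.80 = $9802.20.
#3 ($211): deductible met; 40% of $211 = $84.40. That would push OOP to $3959.40, over the $3875 cap, so patient pays $3875 − $3875 = $0. Plan pays $211 − $0 = $211.
Insurer total: $877.80 + $9802.20 + $211 = $10891.

$10891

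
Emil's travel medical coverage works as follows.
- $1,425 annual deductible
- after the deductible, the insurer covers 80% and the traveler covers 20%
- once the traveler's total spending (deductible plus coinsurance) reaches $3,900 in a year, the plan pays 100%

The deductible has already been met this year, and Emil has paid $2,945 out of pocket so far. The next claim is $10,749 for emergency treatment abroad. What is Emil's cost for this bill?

$955

The deductible is already satisfied, so the full bill goes to coinsurance.
Traveler's 20% share of $10,749 is $2,149.80.
Adding $2,149.80 to the $2,945 already spent would give $5,094.80, which exceeds the $3,900 cap; the traveler pays just $3,900 − $2,945 = $955.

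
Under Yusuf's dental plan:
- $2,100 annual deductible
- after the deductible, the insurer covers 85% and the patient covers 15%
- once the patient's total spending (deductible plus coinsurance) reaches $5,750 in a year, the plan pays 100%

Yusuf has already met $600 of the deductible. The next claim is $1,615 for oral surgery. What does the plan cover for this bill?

$97.75

$600 of the $2,100 deductible is already met, leaving $1,500.
That leaves $1,615 − $1,500 = $115 for coinsurance.
Patient's 15% share of $115 is $17.25.
So the patient owes $1,500 + $17.25 = $1,517.25 before any cap.
Cumulative spending $600 + $1,517.25 = $2,117.25 stays under the $5,750 maximum.
The insurer covers the remainder: $1,615 − $1,517.25 = $97.75.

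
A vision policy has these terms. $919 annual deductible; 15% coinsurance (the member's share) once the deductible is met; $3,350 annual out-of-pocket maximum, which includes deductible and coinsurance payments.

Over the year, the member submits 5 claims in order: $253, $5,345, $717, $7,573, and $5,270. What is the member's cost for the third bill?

$107.55

#1 ($253): entire amount goes to the deductible. Member pays $253; OOP now $253.
#2 ($5,345): deductible takes $666, $4,679 remains; 15% of $4,679 = $701.85. Member pays $1,367.85; OOP now $1,620.85.
#3 ($717): 15% coinsurance on $717 = $107.55. Member owes $107.55 (running OOP $1,728.40).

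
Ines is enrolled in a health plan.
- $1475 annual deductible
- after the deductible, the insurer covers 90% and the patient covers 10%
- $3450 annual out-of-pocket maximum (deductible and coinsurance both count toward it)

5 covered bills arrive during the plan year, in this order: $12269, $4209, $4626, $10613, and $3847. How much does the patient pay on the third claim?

$462.60

#1 ($12269): deductible takes $1475, $10794 remains; patient's 10% is $1079.40. Cost to patient: $2554.40. OOP to date $2554.40.
#2 ($4209): 10% coinsurance on $4209 = $420.90. Cost to patient: $420.90. OOP to date $2975.30.
#3 ($4626): deductible already satisfied, so patient's share is 10% × $4626 = $462.60. Patient pays $462.60; OOP now $3437.90.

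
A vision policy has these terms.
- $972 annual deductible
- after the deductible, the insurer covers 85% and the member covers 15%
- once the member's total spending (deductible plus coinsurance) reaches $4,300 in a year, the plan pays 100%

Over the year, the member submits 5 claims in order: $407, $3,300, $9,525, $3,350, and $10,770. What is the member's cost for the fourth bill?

Claim 1 — $407: fully absorbed by the deductible. Member pays $407; OOP now $407.
Claim 2 — $3,300: $565 finishes the deductible; $2,735 goes to coinsurance; coinsurance $2,735 × 15% = $410.25. Member pays $975.25; OOP now $1,382.25.
Claim 3 — $9,525: deductible already satisfied, so member's share is 15% × $9,525 = $1,428.75. Cost to member: $1,428.75. OOP to date $2,811.
Claim 4 — $3,350: deductible already satisfied, so member's share is 15% × $3,350 = $502.50. Member owes $502.50 (running OOP $3,313.50).

$502.50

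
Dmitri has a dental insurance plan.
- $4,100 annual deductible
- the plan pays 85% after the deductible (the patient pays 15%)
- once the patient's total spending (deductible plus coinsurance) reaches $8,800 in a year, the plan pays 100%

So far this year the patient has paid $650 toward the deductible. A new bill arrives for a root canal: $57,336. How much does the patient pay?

$8,150

Remaining deductible: $4,100 − $650 = $3,450.
After the $3,450 deductible portion, $57,336 − $3,450 = $53,886 is subject to coinsurance.
Patient's 15% share of $53,886 is $8,082.90.
Patient responsibility before any cap: $3,450 + $8,082.90 = $11,532.90.
Year-to-date out-of-pocket would reach $650 + $11,532.90 = $12,182.90, above the $8,800 maximum, so the patient pays only $8,800 − $650 = $8,150.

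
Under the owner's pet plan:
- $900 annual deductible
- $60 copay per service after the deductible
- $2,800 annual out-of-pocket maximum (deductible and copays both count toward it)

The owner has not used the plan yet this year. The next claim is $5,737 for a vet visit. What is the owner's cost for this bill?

$960

Deductible not yet touched, so the first $900 of the bill goes to the deductible.
After the $900 deductible portion, $5,737 − $900 = $4,837 is subject to the copay.
Copay on this service: $60.
So the owner owes $900 + $60 = $960 before any cap.
Cumulative spending $0 + $960 = $960 stays under the $2,800 maximum.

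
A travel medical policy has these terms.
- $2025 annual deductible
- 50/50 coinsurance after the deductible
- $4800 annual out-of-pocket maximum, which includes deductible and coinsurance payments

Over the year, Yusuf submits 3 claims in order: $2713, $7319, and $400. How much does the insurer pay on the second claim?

#1 ($2713): $2025 finishes the deductible; $688 goes to coinsurance; traveler's 50% is $344. Traveler owes $2369 (running OOP $2369). Plan pays $2713 − $2369 = $344.
#2 ($7319): deductible met; 50% of $7319 = $3659.50. OOP would hit $6028.50 > $4800, so the cap limits the traveler to $4800 − $2369 = $2431. Plan pays $7319 − $2431 = $4888.

$4888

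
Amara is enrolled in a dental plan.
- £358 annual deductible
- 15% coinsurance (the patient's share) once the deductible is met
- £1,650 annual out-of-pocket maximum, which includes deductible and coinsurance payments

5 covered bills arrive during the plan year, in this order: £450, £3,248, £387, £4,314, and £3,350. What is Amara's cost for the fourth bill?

£647.10

#1 (£450): £358 to deductible, leaving £92; patient's 15% is £13.80. Cost to patient: £371.80. OOP to date £371.80.
#2 (£3,248): deductible met; 15% of £3,248 = £487.20. Patient owes £487.20 (running OOP £859).
#3 (£387): deductible met; 15% of £387 = £58.05. Patient owes £58.05 (running OOP £917.05).
#4 (£4,314): 15% coinsurance on £4,314 = £647.10. Patient pays £647.10; OOP now £1,564.15.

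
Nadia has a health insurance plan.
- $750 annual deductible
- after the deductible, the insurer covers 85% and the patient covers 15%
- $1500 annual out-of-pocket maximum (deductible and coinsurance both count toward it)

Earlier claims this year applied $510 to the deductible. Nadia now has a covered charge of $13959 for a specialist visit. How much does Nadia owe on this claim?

$990

$510 of the $750 deductible is already met, leaving $240.
That leaves $13959 − $240 = $13719 for coinsurance.
15% of $13719 = $2057.85 falls to the patient.
So the patient owes $240 + $2057.85 = $2297.85 before any cap.
That would bring total out-of-pocket to $2807.85, past the $1500 cap. The patient is capped at $1500 − $510 = $990 on this claim.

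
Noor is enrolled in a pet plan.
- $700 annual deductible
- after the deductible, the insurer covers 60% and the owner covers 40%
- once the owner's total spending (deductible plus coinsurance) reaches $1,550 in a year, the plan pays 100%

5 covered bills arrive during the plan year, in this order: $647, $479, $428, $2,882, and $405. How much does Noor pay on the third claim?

Claim 1 — $647: entire amount goes to the deductible. Owner owes $647 (running OOP $647).
Claim 2 — $479: deductible takes $53, $426 remains; owner's 40% is $170.40. Owner pays $223.40; OOP now $870.40.
Claim 3 — $428: deductible already satisfied, so owner's share is 40% × $428 = $171.20. Owner owes $171.20 (running OOP $1,041.60).

$171.20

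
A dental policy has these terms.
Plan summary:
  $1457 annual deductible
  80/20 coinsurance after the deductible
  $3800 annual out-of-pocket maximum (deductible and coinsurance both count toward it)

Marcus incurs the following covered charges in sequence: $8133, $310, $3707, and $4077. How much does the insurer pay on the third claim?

Bill 1, $8133: deductible takes $1457, $6676 remains; coinsurance $6676 × 20% = $1335.20. Patient owes $2792.20 (running OOP $2792.20). Plan pays $8133 − $2792.20 = $5340.80.
Bill 2, $310: deductible already satisfied, so patient's share is 20% × $310 = $62. Cost to patient: $62. OOP to date $2854.20. Plan pays $310 − $62 = $248.
Bill 3, $3707: deductible already satisfied, so patient's share is 20% × $3707 = $741.40. Patient owes $741.40 (running OOP $3595.60). Plan pays $3707 − $741.40 = $2965.60.

$2965.60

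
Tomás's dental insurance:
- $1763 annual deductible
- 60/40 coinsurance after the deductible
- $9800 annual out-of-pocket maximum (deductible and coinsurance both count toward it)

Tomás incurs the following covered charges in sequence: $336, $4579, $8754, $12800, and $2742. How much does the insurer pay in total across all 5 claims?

Claim 1 — $336: fully absorbed by the deductible. Patient pays $336; OOP now $336. Plan pays $336 − $336 = $0.
Claim 2 — $4579: $1427 to deductible, leaving $3152; coinsurance $3152 × 40% = $1260.80. Cost to patient: $2687.80. OOP to date $3023.80. Insurer: $4579 − $2687.80 = $1891.20.
Claim 3 — $8754: 40% coinsurance on $8754 = $3501.60. Cost to patient: $3501.60. OOP to date $6525.40. Insurer: $8754 − $3501.60 = $5252.40.
Claim 4 — $12800: 40% coinsurance on $12800 = $5120. That would push OOP to $11645.40, over the $9800 cap, so patient pays $9800 − $6525.40 = $3274.60. Insurer: $12800 − $3274.60 = $9525.40.
Claim 5 — $2742: deductible met; 40% of $2742 = $1096.80. That would push OOP to $10896.80, over the $9800 cap, so patient pays $9800 − $9800 = $0. Plan pays $2742 − $0 = $2742.
Insurer total: $0 + $1891.20 + $5252.40 + $9525.40 + $2742 = $19411.

$19411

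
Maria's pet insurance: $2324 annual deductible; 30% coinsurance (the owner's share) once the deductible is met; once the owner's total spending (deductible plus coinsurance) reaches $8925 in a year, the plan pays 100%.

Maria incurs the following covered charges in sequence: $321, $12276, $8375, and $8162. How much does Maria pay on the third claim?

$2512.50

#1 ($321): all of it applies to the deductible. Owner pays $321; OOP now $321.
#2 ($12276): $2003 to deductible, leaving $10273; 30% of $10273 = $3081.90. Cost to owner: $5084.90. OOP to date $5405.90.
#3 ($8375): deductible already satisfied, so owner's share is 30% × $8375 = $2512.50. Owner pays $2512.50; OOP now $7918.40.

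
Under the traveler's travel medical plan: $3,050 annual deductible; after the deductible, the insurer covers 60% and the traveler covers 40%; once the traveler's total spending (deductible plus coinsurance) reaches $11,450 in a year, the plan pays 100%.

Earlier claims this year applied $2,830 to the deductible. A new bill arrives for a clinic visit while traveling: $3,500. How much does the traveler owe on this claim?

Deductible still to meet: $3,050 − $2,830 = $220.
That leaves $3,500 − $220 = $3,280 for coinsurance.
Traveler's 40% share of $3,280 is $1,312.
Traveler responsibility before any cap: $220 + $1,312 = $1,532.
Total out-of-pocket so far would be $2,830 + $1,532 = $4,362, below the $11,450 cap — no reduction.

$1,532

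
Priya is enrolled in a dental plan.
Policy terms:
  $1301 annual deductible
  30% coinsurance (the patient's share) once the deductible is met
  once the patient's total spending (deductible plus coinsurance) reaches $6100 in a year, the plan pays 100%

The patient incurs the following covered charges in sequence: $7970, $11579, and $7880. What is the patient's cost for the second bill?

$2798.30

Claim 1 ($7970): $1301 finishes the deductible; $6669 goes to coinsurance; patient's 30% is $2000.70. Patient owes $3301.70 (running OOP $3301.70).
Claim 2 ($11579): deductible already satisfied, so patient's share is 30% × $11579 = $3473.70. Adding that to $3301.70 gives $6775.40, past the $6100 cap; patient pays only $6100 − $3301.70 = $2798.30.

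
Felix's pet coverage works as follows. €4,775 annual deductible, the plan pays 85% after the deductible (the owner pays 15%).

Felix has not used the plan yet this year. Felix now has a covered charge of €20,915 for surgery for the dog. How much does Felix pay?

€7,196

The full €4,775 deductible is still open; €4,775 of this bill applies to it.
After the €4,775 deductible portion, €20,915 − €4,775 = €16,140 is subject to coinsurance.
Owner's 15% share of €16,140 is €2,421.
That puts the owner's cost at €4,775 + €2,421 = €7,196.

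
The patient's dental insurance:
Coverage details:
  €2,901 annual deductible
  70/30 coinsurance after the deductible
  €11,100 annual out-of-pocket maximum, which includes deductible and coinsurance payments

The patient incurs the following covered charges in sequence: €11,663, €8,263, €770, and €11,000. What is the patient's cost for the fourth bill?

€2,860.50

Bill 1, €11,663: €2,901 to deductible, leaving €8,762; 30% of €8,762 = €2,628.60. Patient pays €5,529.60; OOP now €5,529.60.
Bill 2, €8,263: deductible already satisfied, so patient's share is 30% × €8,263 = €2,478.90. Patient owes €2,478.90 (running OOP €8,008.50).
Bill 3, €770: 30% coinsurance on €770 = €231. Cost to patient: €231. OOP to date €8,239.50.
Bill 4, €11,000: deductible met; 30% of €11,000 = €3,300. That would push OOP to €11,539.50, over the €11,100 cap, so patient pays €11,100 − €8,239.50 = €2,860.50.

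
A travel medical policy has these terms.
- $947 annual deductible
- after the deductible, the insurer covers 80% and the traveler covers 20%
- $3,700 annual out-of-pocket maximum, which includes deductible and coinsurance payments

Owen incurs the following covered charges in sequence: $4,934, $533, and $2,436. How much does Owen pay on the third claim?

$487.20

Bill 1, $4,934: deductible takes $947, $3,987 remains; 20% of $3,987 = $797.40. Traveler pays $1,744.40; OOP now $1,744.40.
Bill 2, $533: 20% coinsurance on $533 = $106.60. Traveler owes $106.60 (running OOP $1,851).
Bill 3, $2,436: deductible met; 20% of $2,436 = $487.20. Traveler owes $487.20 (running OOP $2,338.20).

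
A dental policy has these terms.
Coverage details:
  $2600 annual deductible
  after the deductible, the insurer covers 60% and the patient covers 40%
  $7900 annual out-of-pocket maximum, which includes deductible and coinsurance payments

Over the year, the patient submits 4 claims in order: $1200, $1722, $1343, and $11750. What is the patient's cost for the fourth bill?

$4634

Bill 1, $1200: fully absorbed by the deductible. Patient owes $1200 (running OOP $1200).
Bill 2, $1722: $1400 finishes the deductible; $322 goes to coinsurance; patient's 40% is $128.80. Patient pays $1528.80; OOP now $2728.80.
Bill 3, $1343: deductible met; 40% of $1343 = $537.20. Patient owes $537.20 (running OOP $3266).
Bill 4, $11750: deductible met; 40% of $11750 = $4700. OOP would hit $7966 > $7900, so the cap limits the patient to $7900 − $3266 = $4634.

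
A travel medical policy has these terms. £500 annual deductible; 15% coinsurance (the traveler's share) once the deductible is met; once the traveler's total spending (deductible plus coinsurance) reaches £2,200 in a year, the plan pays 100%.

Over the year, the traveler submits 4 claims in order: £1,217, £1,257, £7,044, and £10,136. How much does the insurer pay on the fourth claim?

Claim 1 — £1,217: £500 to deductible, leaving £717; traveler's 15% is £107.55. Traveler pays £607.55; OOP now £607.55. Insurer: £1,217 − £607.55 = £609.45.
Claim 2 — £1,257: deductible already satisfied, so traveler's share is 15% × £1,257 = £188.55. Cost to traveler: £188.55. OOP to date £796.10. Insurer: £1,257 − £188.55 = £1,068.45.
Claim 3 — £7,044: 15% coinsurance on £7,044 = £1,056.60. Traveler pays £1,056.60; OOP now £1,852.70. Plan pays £7,044 − £1,056.60 = £5,987.40.
Claim 4 — £10,136: deductible met; 15% of £10,136 = £1,520.40. That would push OOP to £3,373.10, over the £2,200 cap, so traveler pays £2,200 − £1,852.70 = £347.30. Plan pays £10,136 − £347.30 = £9,788.70.

£9,788.70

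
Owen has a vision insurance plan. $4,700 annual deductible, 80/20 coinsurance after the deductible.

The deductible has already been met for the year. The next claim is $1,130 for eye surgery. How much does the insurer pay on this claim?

$904

With the deductible met, the entire $1,130 is subject to coinsurance.
Coinsurance: $1,130 × 20% = $226.
The plan picks up $1,130 − $226 = $904.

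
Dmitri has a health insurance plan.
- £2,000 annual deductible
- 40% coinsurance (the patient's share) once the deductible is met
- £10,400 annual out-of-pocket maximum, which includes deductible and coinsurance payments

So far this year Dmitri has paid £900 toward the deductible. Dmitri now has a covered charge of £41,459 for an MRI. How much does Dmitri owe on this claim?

Remaining deductible: £2,000 − £900 = £1,100.
After the £1,100 deductible portion, £41,459 − £1,100 = £40,359 is subject to coinsurance.
40% of £40,359 = £16,143.60 falls to the patient.
So the patient owes £1,100 + £16,143.60 = £17,243.60 before any cap.
That would bring total out-of-pocket to £18,143.60, past the £10,400 cap. The patient is capped at £10,400 − £900 = £9,500 on this claim.

£9,500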